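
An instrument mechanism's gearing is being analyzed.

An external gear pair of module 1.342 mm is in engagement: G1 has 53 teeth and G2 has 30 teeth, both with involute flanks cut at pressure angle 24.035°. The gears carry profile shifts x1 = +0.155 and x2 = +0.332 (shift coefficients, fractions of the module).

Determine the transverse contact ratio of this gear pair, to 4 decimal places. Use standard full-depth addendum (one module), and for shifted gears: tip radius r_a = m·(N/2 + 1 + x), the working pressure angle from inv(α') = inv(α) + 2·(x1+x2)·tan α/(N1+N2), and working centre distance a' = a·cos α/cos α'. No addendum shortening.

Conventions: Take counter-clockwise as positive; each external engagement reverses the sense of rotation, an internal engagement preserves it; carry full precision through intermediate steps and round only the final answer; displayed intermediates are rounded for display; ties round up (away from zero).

1.4769

single-mesh involute tooth geometry (53T engaging 30T at module 1.342)
base radii: r_b1 = 32.479575, r_b2 = 18.384665
tip radii: r_a1 = 37.113010, r_a2 = 21.917544
inv(α') = inv(24.035°) + 2·(+0.155+0.332)·tan α/(53+30) = 0.03170428  ⇒  α' = 25.44641°
a' = a·cos α / cos α' = 55.6930·cos 24.035°/cos 25.44641° = 56.328837
action lengths: √(r_a1²−r_b1²) = 17.956969, √(r_a2²−r_b2²) = 11.932427
base pitch p_b = π·m·cos α = 3.850475
CR = (17.956969 + 11.932427 − 56.328837·sin 25.44641°)/3.850475 = 1.476902
contact ratio ≈ 1.4769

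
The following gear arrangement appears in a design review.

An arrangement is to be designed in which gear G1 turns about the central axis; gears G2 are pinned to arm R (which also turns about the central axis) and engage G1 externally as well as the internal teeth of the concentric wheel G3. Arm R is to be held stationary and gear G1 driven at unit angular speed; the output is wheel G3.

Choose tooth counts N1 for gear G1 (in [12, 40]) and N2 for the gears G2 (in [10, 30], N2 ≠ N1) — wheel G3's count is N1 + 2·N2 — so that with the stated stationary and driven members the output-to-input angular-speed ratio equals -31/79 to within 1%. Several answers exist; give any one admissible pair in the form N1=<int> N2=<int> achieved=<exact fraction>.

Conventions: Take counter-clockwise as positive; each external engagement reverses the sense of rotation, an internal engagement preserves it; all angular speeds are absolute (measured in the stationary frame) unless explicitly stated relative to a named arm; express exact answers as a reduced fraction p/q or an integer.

class = planetary set [ratio -31/79 wanted; Willis about the carrier]
Willis with ω_arm = 0: ω_ring/ω_sun = −N1/N3; set equal to -31/79  ⇒  N3/N1 = −1/(-31/79) = 79/31
N3 = N1 + 2·N2  ⇒  N2/N1 = (N3/N1 − 1)/2 = (79/31 − 1)/2 = 24/31
smallest multiple with N1 ≥ 12 and N2 ≥ 10: k = 1  ⇒  N1 = 1·31 = 31, N2 = 1·24 = 24 (N1 ≤ 40, N2 ≤ 30, N2 ≠ N1 ✓), N3 = 31 + 2·24 = 79
check: −N1/N3 with N1 = 31, N3 = 79 gives -31/79; |achieved − target| = 0 ≤ 31/7900 ✓

N1=31 N2=24 achieved=-31/79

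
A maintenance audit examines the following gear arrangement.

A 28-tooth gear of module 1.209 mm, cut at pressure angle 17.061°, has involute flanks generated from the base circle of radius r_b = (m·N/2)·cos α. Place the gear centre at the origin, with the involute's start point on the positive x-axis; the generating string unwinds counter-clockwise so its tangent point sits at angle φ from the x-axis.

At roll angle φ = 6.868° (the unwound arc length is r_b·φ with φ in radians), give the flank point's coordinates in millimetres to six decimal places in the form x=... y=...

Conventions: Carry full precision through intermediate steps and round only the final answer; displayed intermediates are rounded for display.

x=16.296970 y=0.009277

class = single-mesh tooth geometry [base-circle involute, m = 1.209, 28T]
pitch radius r_p = m·N/2 = 1.209·28/2 = 16.926000
base radius r_b = r_p·cos α = 16.926000·cos 17.061° = 16.181137
roll angle φ = 6.868° = 0.11986921 rad
x = r_b·(cos φ + φ·sin φ) = 16.296970
y = r_b·(sin φ − φ·cos φ) = 0.009277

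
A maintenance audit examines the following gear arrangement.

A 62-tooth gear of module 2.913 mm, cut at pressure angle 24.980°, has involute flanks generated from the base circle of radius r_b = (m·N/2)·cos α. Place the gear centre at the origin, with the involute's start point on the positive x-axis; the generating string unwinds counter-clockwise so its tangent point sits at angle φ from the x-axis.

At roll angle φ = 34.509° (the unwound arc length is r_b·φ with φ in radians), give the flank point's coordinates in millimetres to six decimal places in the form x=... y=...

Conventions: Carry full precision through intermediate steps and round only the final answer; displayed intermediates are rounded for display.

x=95.383024 y=5.748036

single-mesh involute tooth geometry (62T wheel at module 2.913)
pitch radius r_p = m·N/2 = 2.913·62/2 = 90.303000
base radius r_b = r_p·cos α = 90.303000·cos 24.980° = 81.855629
roll angle φ = 34.509° = 0.60229567 rad
x = r_b·(cos φ + φ·sin φ) = 95.383024
y = r_b·(sin φ − φ·cos φ) = 5.748036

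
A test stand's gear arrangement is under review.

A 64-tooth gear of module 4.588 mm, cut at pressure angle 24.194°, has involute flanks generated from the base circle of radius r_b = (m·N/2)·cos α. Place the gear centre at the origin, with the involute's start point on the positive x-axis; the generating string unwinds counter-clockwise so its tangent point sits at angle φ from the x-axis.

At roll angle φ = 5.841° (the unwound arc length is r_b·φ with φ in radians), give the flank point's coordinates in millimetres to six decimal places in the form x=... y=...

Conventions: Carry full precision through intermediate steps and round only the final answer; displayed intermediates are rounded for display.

single-mesh involute tooth geometry (64T wheel at module 4.588)
pitch radius r_p = m·N/2 = 4.588·64/2 = 146.816000
base radius r_b = r_p·cos α = 146.816000·cos 24.194° = 133.920129
roll angle φ = 5.841° = 0.10194468 rad
x = r_b·(cos φ + φ·sin φ) = 134.614219
y = r_b·(sin φ − φ·cos φ) = 0.047246

x=134.614219 y=0.047246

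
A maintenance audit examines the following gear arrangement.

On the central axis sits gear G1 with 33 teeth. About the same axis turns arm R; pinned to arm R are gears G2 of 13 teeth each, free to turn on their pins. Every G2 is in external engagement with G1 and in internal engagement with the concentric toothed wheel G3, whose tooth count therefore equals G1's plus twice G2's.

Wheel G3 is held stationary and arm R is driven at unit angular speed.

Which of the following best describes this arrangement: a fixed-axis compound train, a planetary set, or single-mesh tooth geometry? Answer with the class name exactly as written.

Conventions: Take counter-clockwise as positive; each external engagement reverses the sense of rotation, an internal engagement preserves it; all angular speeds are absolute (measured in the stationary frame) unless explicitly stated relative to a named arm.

planetary set

planetary set (33T centre, 13T on arm, 59T internal) — Willis relation
classification: planetary set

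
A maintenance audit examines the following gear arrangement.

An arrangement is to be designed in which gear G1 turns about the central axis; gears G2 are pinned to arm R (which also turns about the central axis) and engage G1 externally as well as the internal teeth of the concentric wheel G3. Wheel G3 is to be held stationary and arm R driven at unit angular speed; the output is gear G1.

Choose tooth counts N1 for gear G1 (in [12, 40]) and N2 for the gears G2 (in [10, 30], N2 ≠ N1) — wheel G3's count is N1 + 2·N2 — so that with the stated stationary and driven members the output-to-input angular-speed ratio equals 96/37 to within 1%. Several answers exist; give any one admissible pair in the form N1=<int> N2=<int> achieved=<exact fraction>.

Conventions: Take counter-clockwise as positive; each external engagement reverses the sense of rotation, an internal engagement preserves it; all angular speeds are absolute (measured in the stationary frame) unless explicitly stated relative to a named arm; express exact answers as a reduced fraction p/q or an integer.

N1=37 N2=11 achieved=96/37

topology: planetary set — design target 96/37, arm = carrier (Willis)
Willis with ω_ring = 0: ω_sun/ω_arm = (N1+N3)/N1; set equal to 96/37  ⇒  N3/N1 = 96/37 − 1 = 59/37
N3 = N1 + 2·N2  ⇒  N2/N1 = (N3/N1 − 1)/2 = (59/37 − 1)/2 = 11/37
smallest multiple with N1 ≥ 12 and N2 ≥ 10: k = 1  ⇒  N1 = 1·37 = 37, N2 = 1·11 = 11 (N1 ≤ 40, N2 ≤ 30, N2 ≠ N1 ✓), N3 = 37 + 2·11 = 59
check: (N1+N3)/N1 with N1 = 37, N3 = 59 gives 96/37; |achieved − target| = 0 ≤ 24/925 ✓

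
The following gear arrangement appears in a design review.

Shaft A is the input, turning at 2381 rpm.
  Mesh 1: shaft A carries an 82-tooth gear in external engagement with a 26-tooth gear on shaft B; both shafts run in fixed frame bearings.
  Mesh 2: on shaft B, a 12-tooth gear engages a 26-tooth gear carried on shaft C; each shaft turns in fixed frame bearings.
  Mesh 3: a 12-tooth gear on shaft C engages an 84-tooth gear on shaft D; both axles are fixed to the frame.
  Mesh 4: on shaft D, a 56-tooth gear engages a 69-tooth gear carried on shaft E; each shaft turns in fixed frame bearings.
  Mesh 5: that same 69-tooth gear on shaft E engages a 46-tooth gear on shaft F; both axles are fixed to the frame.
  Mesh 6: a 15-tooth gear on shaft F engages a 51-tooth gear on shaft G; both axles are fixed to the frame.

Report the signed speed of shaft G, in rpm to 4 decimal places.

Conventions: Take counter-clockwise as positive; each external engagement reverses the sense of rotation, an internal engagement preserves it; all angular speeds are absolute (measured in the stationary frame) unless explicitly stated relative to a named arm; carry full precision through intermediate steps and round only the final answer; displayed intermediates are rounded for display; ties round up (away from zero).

topology: fixed-axis compound train — 6 meshes, A→G
mesh 1 [82T→26T]: ω = 2381.0000×82/26 = 7509.3077 rpm, sense flips to −
mesh 2 [12T→26T]: ω = 7509.3077×12/26 = 3465.8343 rpm, sense flips to +
mesh 3 [12T→84T]: ω = 3465.8343×12/84 = 495.1192 rpm, sense flips to −
mesh 4 [56T→69T]: ω = 495.1192×56/69 = 401.8359 rpm, sense flips to +
mesh 5 [69T→46T]: ω = 401.8359×69/46 = 602.7538 rpm, sense flips to −
mesh 6 [15T→51T]: ω = 602.7538×15/51 = 177.2805 rpm, sense flips to +
signed output speed = +177.2805 rpm

+177.2805 rpm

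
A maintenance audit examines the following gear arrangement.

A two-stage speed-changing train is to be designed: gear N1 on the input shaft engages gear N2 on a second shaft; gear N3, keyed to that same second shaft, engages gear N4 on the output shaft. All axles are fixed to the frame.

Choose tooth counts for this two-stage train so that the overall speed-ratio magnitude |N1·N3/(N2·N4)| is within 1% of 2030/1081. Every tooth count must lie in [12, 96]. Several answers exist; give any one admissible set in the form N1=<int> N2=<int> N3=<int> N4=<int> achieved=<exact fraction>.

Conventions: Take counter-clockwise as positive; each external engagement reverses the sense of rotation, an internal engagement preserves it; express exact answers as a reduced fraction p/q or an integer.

2-stage fixed-axis compound train for ratio 2030/1081
target = 2030/1081 in lowest terms: an exact hit needs N1·N3 = k·2030 and N2·N4 = k·1081 for one integer k, every count in [12, 96]; additionally prefer no 1:1 stage (N1 ≠ N2, N3 ≠ N4)
k = 1: N1·N3 = 2030 = 29·70, N2·N4 = 1081 = 23·47
achieved = 29·70/(23·47) = 2030/1081; |achieved − target| = 0 ≤ 203/10810 ✓

N1=29 N2=23 N3=70 N4=47 achieved=2030/1081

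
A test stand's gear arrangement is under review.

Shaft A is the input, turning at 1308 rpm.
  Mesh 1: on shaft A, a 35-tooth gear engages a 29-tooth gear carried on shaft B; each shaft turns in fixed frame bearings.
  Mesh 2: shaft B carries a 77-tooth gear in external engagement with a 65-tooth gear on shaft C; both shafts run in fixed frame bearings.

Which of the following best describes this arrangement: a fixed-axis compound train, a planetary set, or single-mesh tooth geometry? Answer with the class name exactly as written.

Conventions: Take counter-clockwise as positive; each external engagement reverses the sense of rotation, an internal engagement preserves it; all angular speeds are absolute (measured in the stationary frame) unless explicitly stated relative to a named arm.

fixed-axis compound train

topology: fixed-axis compound train — 2 meshes, A→C
classification: fixed-axis compound train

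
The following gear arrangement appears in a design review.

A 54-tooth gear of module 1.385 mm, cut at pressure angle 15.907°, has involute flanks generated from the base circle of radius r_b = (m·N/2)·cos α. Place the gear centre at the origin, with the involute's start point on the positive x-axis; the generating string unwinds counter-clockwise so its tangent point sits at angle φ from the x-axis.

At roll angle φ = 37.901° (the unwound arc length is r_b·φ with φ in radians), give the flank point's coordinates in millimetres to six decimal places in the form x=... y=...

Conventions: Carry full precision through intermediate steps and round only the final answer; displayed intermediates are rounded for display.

x=42.991342 y=3.320438

topology: single-mesh involute geometry — m = 1.385, N = 54
pitch radius r_p = m·N/2 = 1.385·54/2 = 37.395000
base radius r_b = r_p·cos α = 37.395000·cos 15.907° = 35.963064
roll angle φ = 37.901° = 0.66149724 rad
x = r_b·(cos φ + φ·sin φ) = 42.991342
y = r_b·(sin φ − φ·cos φ) = 3.320438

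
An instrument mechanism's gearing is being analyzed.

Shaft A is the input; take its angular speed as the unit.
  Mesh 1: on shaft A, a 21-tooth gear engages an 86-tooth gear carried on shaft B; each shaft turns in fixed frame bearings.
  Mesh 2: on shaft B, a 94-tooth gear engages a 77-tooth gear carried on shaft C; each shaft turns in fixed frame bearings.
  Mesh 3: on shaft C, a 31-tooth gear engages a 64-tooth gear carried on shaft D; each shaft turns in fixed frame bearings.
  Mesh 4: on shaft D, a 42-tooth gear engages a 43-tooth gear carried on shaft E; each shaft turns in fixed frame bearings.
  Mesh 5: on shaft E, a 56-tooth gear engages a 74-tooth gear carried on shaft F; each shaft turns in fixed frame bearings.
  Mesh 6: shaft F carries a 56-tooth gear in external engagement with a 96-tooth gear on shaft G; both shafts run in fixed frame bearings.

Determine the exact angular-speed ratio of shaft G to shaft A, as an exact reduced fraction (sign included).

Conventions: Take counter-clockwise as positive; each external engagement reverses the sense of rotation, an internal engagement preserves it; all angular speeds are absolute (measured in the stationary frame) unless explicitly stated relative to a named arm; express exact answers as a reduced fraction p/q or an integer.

1499253/24081376

class = fixed-axis compound train [6 meshes; 6 ratios multiply, 6 sense flips]
mesh 1 [21T→86T]: running ratio 21/86, sense −
mesh 2 [94T→77T]: running ratio 141/473, sense +
mesh 3 [31T→64T]: running ratio 4371/30272, sense −
mesh 4 [42T→43T]: running ratio 91791/650848, sense +
mesh 5 [56T→74T]: running ratio 642537/6020344, sense −
mesh 6 [56T→96T]: running ratio 1499253/24081376, sense +
ω_out/ω_in = 1499253/24081376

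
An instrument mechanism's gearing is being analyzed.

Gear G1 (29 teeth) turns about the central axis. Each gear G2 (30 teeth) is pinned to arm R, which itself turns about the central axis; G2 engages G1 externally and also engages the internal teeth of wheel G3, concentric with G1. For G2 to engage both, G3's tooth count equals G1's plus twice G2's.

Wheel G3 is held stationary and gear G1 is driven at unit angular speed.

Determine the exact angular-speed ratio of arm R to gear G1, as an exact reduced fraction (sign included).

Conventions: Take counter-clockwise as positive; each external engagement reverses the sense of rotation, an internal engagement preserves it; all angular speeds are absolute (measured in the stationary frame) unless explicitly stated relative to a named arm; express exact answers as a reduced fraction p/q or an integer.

class = planetary set [G3 = 29+2·30 = 89; Willis about the carrier]
ring teeth: 29 + 2·30 = 89
29(ω_sun−ω_arm) = −89(ω_ring−ω_arm),  ω_ring = 0, ω_sun = 1
29(1−ω_arm) = −89(0−ω_arm)  ⇒  118·ω_arm = 29  ⇒  ω_arm = 29/118
ω_out/ω_in = 29/118

29/118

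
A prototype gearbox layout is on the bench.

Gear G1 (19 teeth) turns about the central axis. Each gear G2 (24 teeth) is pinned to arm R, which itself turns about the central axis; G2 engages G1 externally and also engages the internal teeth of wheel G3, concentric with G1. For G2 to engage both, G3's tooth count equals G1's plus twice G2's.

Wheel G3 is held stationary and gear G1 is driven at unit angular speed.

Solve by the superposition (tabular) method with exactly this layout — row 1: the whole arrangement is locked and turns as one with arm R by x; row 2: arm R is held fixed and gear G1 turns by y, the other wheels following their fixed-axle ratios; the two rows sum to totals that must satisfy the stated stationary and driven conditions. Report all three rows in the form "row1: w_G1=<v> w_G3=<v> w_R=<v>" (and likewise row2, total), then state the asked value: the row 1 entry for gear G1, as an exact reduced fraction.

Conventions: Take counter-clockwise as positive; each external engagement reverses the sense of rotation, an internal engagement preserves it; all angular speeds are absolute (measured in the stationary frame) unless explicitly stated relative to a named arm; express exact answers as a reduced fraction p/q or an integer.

class = planetary set [G3 = 19+2·24 = 67; Willis about the carrier]
row 1: whole set turns with the arm by x
row 2 (arm held, sun turns y): ω_ring = −(19/67)·y, ω_arm = 0
boundary: total ω_ring = x − (19/67)·y = 0 and total ω_sun = x + y = 1  ⇒  y = 67/86, x = 19/86
row 2 ring = −(19/67)·67/86 = -19/86
totals (row 1 + row 2): sun 19/86 + 67/86 = 1, ring 19/86 + (-19/86) = 0, arm 19/86 + 0 = 19/86
asked cell (row1, sun) = 19/86

row1: w_G1=19/86 w_G3=19/86 w_R=19/86
row2: w_G1=67/86 w_G3=-19/86 w_R=0
total: w_G1=1 w_G3=0 w_R=19/86
asked value: 19/86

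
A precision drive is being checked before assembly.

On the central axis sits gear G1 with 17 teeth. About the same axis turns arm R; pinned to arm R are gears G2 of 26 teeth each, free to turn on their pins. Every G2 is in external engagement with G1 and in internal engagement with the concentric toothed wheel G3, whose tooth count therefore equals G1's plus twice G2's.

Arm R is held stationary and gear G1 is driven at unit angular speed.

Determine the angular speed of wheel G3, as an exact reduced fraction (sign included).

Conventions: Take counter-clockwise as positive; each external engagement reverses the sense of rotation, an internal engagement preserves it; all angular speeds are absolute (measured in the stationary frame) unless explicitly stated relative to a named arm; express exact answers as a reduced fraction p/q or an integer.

topology: planetary set — G1 17T / G2 26T / G3 69T, arm = carrier (Willis)
ring teeth: 17 + 2·26 = 69
17(ω_sun−ω_arm) = −69(ω_ring−ω_arm),  ω_arm = 0, ω_sun = 1
ω_ring = 0 − (17/69)(1−0) = -17/69
exact speed ratio = -17/69

-17/69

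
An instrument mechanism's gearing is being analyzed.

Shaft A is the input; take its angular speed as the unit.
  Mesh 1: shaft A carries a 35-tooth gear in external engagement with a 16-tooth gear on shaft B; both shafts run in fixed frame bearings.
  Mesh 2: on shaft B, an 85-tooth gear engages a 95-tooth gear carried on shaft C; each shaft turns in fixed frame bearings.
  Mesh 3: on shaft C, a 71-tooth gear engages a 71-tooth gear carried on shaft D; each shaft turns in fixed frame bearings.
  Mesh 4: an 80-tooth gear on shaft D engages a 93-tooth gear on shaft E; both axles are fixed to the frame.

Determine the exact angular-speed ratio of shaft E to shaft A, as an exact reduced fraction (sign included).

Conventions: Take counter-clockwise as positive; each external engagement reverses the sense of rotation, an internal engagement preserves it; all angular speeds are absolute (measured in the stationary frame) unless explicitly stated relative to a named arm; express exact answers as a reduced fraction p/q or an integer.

class = fixed-axis compound train [4 meshes; 4 ratios multiply, 4 sense flips]
mesh 1 [35T→16T]: running ratio 35/16, sense −
mesh 2 [85T→95T]: running ratio 595/304, sense +
mesh 3 [71T→71T]: running ratio 595/304, sense −
mesh 4 [80T→93T]: running ratio 2975/1767, sense +
ω_out/ω_in = 2975/1767

2975/1767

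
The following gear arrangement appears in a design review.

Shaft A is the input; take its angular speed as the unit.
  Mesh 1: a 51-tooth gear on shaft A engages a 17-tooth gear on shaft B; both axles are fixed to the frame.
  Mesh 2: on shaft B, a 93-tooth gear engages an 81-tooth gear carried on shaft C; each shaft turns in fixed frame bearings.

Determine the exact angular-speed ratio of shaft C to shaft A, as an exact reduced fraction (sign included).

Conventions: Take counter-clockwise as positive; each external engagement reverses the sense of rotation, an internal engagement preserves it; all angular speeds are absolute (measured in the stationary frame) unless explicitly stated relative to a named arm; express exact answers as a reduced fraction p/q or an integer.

class = fixed-axis compound train [2 meshes; 2 ratios multiply, 2 sense flips]
mesh 1 [51T→17T]: running ratio 3, sense −
mesh 2 [93T→81T]: running ratio 31/9, sense +
ω_out/ω_in = 31/9

31/9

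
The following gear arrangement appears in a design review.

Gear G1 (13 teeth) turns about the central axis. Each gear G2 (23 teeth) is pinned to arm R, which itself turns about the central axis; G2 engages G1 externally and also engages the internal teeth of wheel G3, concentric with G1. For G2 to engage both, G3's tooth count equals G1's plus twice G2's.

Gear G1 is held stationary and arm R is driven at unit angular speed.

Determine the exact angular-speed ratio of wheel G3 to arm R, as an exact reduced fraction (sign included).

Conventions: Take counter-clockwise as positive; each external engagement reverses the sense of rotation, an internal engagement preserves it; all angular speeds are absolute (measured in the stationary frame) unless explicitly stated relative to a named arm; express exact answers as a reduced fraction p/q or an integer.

72/59

class = planetary set [G3 = 13+2·23 = 59; Willis about the carrier]
ring teeth: 13 + 2·23 = 59
13(ω_sun−ω_arm) = −59(ω_ring−ω_arm),  ω_sun = 0, ω_arm = 1
ω_ring = 1 − (13/59)(0−1) = 72/59
ω_out/ω_in = 72/59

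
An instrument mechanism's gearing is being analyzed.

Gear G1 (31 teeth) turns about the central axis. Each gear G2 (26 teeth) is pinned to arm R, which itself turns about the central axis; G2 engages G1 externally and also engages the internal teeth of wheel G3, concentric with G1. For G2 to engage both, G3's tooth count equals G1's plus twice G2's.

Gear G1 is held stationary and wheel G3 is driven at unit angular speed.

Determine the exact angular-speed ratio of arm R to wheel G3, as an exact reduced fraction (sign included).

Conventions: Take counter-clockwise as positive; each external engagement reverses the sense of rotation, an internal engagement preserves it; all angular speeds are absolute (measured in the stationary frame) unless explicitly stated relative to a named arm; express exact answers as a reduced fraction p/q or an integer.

recognized (axles ride arm R): planetary set, 31/26/83 teeth
ring teeth: 31 + 2·26 = 83
31(ω_sun−ω_arm) = −83(ω_ring−ω_arm),  ω_sun = 0, ω_ring = 1
31(0−ω_arm) = −83(1−ω_arm)  ⇒  114·ω_arm = 83  ⇒  ω_arm = 83/114
ω_out/ω_in = 83/114

83/114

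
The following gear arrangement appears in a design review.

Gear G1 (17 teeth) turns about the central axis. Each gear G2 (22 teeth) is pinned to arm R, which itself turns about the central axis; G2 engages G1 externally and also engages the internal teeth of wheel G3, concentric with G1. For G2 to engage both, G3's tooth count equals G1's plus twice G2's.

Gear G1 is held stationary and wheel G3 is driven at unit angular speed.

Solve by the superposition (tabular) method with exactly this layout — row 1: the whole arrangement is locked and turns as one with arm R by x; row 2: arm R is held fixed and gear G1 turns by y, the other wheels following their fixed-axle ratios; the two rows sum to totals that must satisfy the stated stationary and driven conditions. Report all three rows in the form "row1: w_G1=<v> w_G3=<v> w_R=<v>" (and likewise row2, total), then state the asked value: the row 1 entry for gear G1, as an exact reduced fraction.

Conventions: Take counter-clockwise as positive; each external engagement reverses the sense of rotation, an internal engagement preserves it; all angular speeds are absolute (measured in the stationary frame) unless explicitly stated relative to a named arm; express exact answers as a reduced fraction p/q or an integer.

row1: w_G1=61/78 w_G3=61/78 w_R=61/78
row2: w_G1=-61/78 w_G3=17/78 w_R=0
total: w_G1=0 w_G3=1 w_R=61/78
asked value: 61/78

recognized (axles ride arm R): planetary set, 17/22/61 teeth
row 1 — lock + rotate with arm: ω_sun = ω_ring = ω_arm = x
superposition row 2 [arm held]: sun y, ring −(17/61)·y, arm 0
boundary: total ω_sun = x + y = 0 and total ω_ring = x − (17/61)·y = 1  ⇒  y = -61/78, x = 61/78
row 2 ring = −(17/61)·(-61/78) = 17/78
totals (row 1 + row 2): sun 61/78 + (-61/78) = 0, ring 61/78 + 17/78 = 1, arm 61/78 + 0 = 61/78
asked cell (row1, sun) = 61/78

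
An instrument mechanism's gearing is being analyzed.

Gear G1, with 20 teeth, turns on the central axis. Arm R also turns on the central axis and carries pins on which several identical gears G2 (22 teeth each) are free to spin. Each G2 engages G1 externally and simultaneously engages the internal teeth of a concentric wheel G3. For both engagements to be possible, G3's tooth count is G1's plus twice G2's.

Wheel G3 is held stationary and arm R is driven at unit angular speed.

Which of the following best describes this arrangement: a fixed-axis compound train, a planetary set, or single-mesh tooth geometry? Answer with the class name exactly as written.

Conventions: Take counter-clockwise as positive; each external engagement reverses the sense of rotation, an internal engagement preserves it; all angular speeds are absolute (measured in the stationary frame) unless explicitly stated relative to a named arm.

planetary set

planetary set (20T centre, 22T on arm, 64T internal) — Willis relation
classification: planetary set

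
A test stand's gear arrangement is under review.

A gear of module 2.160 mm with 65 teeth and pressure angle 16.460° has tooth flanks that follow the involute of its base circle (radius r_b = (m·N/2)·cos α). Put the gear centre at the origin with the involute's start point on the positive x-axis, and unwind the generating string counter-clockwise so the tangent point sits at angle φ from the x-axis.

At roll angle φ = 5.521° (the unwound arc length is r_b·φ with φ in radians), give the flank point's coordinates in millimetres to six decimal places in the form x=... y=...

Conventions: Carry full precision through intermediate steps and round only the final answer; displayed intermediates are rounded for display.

class = single-mesh tooth geometry [base-circle involute, m = 2.160, 65T]
pitch radius r_p = m·N/2 = 2.160·65/2 = 70.200000
base radius r_b = r_p·cos α = 70.200000·cos 16.460° = 67.323048
roll angle φ = 5.521° = 0.09635963 rad
x = r_b·(cos φ + φ·sin φ) = 67.634876
y = r_b·(sin φ − φ·cos φ) = 0.020060

x=67.634876 y=0.020060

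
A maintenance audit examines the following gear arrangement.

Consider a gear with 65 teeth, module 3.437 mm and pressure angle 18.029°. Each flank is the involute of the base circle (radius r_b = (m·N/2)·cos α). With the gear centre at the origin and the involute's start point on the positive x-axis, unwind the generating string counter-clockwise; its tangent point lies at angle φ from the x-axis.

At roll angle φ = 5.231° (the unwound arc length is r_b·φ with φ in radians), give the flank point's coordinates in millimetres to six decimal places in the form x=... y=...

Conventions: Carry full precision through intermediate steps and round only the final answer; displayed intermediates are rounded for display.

single-mesh involute tooth geometry (65T wheel at module 3.437)
pitch radius r_p = m·N/2 = 3.437·65/2 = 111.702500
base radius r_b = r_p·cos α = 111.702500·cos 18.029° = 106.217906
roll angle φ = 5.231° = 0.09129817 rad
x = r_b·(cos φ + φ·sin φ) = 106.659666
y = r_b·(sin φ − φ·cos φ) = 0.026922

x=106.659666 y=0.026922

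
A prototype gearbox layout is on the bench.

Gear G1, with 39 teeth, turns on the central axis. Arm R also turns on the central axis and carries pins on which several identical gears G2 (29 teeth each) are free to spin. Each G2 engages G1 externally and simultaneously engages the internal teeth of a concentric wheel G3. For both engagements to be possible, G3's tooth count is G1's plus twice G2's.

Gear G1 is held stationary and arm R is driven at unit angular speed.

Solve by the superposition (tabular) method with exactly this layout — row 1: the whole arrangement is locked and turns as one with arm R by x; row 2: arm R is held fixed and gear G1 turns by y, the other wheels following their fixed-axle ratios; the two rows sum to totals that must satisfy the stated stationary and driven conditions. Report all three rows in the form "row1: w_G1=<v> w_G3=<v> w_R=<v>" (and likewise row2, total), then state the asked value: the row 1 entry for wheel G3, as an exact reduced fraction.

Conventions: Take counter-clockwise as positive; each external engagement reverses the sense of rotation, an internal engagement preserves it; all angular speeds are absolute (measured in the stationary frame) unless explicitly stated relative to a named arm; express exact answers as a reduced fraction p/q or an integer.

class = planetary set [G3 = 39+2·29 = 97; Willis about the carrier]
superposition row 1 [locked train]: every member turns x
row 2 — arm fixed, fixed-axis ratios: sun y, ring −(39/97)·y, arm 0
boundary: total ω_sun = x + y = 0 and total ω_arm = x = 1  ⇒  y = -1, x = 1
row 2 ring = −(39/97)·(-1) = 39/97
totals (row 1 + row 2): sun 1 + (-1) = 0, ring 1 + 39/97 = 136/97, arm 1 + 0 = 1
asked cell (row1, ring) = 1

row1: w_G1=1 w_G3=1 w_R=1
row2: w_G1=-1 w_G3=39/97 w_R=0
total: w_G1=0 w_G3=136/97 w_R=1
asked value: 1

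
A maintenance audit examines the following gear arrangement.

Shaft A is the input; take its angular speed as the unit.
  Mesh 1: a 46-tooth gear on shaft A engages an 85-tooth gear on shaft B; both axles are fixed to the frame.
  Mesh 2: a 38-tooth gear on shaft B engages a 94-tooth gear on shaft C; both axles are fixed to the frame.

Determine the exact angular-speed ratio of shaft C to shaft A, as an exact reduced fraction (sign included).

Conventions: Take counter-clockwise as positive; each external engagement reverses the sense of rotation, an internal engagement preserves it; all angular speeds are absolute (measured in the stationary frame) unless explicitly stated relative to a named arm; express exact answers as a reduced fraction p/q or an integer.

class = fixed-axis compound train [2 meshes; 2 ratios multiply, 2 sense flips]
mesh 1 [46T→85T]: running ratio 46/85, sense −
mesh 2 [38T→94T]: running ratio 874/3995, sense +
ω_out/ω_in = 874/3995

874/3995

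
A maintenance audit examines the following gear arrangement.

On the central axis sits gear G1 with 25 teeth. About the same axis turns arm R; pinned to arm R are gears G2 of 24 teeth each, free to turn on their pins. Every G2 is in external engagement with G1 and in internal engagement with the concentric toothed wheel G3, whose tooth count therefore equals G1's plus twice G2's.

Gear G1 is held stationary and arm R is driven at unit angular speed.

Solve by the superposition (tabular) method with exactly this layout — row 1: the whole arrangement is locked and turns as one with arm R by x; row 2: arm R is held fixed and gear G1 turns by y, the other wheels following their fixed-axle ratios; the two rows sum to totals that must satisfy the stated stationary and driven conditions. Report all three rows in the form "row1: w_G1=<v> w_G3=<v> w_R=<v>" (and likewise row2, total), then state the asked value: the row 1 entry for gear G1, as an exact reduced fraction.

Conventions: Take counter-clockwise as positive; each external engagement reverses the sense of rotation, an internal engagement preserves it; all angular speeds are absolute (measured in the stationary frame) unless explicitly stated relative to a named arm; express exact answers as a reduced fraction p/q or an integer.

row1: w_G1=1 w_G3=1 w_R=1
row2: w_G1=-1 w_G3=25/73 w_R=0
total: w_G1=0 w_G3=98/73 w_R=1
asked value: 1

planetary set (25T centre, 24T on arm, 73T internal) — Willis relation
row 1: whole set turns with the arm by x
superposition row 2 [arm held]: sun y, ring −(25/73)·y, arm 0
boundary: total ω_sun = x + y = 0 and total ω_arm = x = 1  ⇒  y = -1, x = 1
row 2 ring = −(25/73)·(-1) = 25/73
totals (row 1 + row 2): sun 1 + (-1) = 0, ring 1 + 25/73 = 98/73, arm 1 + 0 = 1
asked cell (row1, sun) = 1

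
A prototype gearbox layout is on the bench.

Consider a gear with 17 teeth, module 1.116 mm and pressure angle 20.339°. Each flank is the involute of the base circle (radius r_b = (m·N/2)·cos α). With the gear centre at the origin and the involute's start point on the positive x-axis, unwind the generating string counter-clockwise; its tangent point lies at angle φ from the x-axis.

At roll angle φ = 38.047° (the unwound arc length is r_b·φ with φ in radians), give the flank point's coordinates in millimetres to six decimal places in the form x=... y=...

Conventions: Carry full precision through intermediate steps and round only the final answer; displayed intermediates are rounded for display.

recognized (one wheel, involute flank): single-mesh tooth geometry, m = 1.116, N = 17
pitch radius r_p = m·N/2 = 1.116·17/2 = 9.486000
base radius r_b = r_p·cos α = 9.486000·cos 20.339° = 8.894572
roll angle φ = 38.047° = 0.66404542 rad
x = r_b·(cos φ + φ·sin φ) = 10.644684
y = r_b·(sin φ − φ·cos φ) = 0.830471

x=10.644684 y=0.830471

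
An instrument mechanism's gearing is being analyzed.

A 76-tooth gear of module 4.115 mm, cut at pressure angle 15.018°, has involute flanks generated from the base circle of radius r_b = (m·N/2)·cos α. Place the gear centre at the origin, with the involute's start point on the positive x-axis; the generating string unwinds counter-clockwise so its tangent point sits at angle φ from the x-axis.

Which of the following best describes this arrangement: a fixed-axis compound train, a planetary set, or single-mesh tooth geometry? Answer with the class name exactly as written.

single-mesh tooth geometry

single-mesh involute tooth geometry (76T wheel at module 4.115)
classification: single-mesh tooth geometry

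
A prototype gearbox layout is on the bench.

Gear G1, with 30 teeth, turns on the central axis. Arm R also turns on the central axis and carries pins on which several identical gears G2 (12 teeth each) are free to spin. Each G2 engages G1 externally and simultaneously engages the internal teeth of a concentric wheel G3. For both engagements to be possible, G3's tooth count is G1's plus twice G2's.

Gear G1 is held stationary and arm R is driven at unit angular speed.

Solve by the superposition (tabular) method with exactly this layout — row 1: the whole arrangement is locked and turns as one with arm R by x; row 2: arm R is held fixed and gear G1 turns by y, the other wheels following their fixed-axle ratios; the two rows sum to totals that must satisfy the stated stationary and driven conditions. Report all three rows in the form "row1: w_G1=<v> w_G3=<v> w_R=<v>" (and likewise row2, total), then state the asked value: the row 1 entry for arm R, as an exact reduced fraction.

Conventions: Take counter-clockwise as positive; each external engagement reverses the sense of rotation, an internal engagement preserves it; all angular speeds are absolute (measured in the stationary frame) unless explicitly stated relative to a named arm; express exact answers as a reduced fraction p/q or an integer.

row1: w_G1=1 w_G3=1 w_R=1
row2: w_G1=-1 w_G3=5/9 w_R=0
total: w_G1=0 w_G3=14/9 w_R=1
asked value: 1

topology: planetary set — G1 30T / G2 12T / G3 54T, arm = carrier (Willis)
row 1: whole set turns with the arm by x
superposition row 2 [arm held]: sun y, ring −(30/54)·y, arm 0
boundary: total ω_sun = x + y = 0 and total ω_arm = x = 1  ⇒  y = -1, x = 1
row 2 ring = −(30/54)·(-1) = 5/9
totals (row 1 + row 2): sun 1 + (-1) = 0, ring 1 + 5/9 = 14/9, arm 1 + 0 = 1
asked cell (row1, arm) = 1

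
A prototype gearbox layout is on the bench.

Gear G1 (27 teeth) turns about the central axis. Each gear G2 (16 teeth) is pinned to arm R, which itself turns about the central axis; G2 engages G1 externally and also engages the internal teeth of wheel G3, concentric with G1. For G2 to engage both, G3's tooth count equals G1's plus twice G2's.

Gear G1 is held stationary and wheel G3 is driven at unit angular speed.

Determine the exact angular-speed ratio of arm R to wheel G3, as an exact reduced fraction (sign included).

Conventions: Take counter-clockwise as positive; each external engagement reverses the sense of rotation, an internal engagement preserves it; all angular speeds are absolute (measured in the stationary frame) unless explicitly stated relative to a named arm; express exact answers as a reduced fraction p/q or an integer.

topology: planetary set — G1 27T / G2 16T / G3 59T, arm = carrier (Willis)
ring teeth: 27 + 2·16 = 59
27(ω_sun−ω_arm) = −59(ω_ring−ω_arm),  ω_sun = 0, ω_ring = 1
27(0−ω_arm) = −59(1−ω_arm)  ⇒  86·ω_arm = 59  ⇒  ω_arm = 59/86
ω_out/ω_in = 59/86

59/86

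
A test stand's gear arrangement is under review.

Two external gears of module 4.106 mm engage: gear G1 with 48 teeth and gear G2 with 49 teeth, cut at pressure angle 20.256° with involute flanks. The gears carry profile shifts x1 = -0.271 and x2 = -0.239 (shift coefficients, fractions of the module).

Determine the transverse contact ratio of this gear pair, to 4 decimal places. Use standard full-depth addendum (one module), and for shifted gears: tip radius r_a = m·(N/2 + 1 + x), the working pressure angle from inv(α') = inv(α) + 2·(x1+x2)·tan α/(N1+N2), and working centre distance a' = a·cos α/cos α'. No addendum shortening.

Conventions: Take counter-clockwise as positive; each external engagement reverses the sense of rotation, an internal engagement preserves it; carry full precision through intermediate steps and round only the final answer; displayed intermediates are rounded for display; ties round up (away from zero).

recognized (one external pair, fixed centres): single-mesh tooth geometry, m = 4.106, N1 = 48, N2 = 49
base radii: r_b1 = 92.449555, r_b2 = 94.375587
tip radii: r_a1 = 101.537274, r_a2 = 103.721666
inv(α') = inv(20.256°) + 2·(-0.271-0.239)·tan α/(48+49) = 0.01162395  ⇒  α' = 18.45615°
a' = a·cos α / cos α' = 199.1410·cos 20.256°/cos 18.45615° = 196.955301
action lengths: √(r_a1²−r_b1²) = 41.986877, √(r_a2²−r_b2²) = 43.028276
base pitch p_b = π·m·cos α = 12.101618
CR = (41.986877 + 43.028276 − 196.955301·sin 18.45615°)/12.101618 = 1.872747
contact ratio ≈ 1.8727

1.8727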